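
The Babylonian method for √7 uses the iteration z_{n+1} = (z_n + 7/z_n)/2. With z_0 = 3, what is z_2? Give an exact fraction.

z_1 = (3 + 7/3)/2 = 8/3.
z_2 = (8/3 + 7/(8/3))/2 = 127/48.

127/48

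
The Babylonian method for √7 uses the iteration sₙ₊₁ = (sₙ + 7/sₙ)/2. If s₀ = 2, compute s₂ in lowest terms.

233/88

s₁ = (2 + 7/2)/2 = 11/4.
s₂ = (11/4 + 7/(11/4))/2 = 233/88.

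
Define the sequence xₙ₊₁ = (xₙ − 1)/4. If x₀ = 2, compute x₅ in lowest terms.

−339/1024

x₁ = (2 − 1)/4 = 1/4.
x₂ = ((1/4) − 1)/4 = −3/16.
x₃ = ((−3/16) − 1)/4 = −19/64.
x₄ = ((−19/64) − 1)/4 = −83/256.
x₅ = ((−83/256) − 1)/4 = −339/1024.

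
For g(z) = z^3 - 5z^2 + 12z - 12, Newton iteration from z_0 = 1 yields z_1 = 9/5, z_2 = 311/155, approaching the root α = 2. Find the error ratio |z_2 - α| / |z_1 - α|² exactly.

z_1 - α = 9/5 - 2 = -1/5, so |z_1 - α| = 1/5.
z_2 - α = 311/155 - 2 = 1/155, so |z_2 - α| = 1/155.
|z_1 - α|² = 1/25.
Ratio = (1/155) / (1/25) = 5/31.

5/31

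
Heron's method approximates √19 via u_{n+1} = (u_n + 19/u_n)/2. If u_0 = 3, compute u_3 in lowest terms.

u_1 = (3 + 19/3)/2 = 14/3.
u_2 = (14/3 + 19/(14/3))/2 = 367/84.
u_3 = (367/84 + 19/(367/84))/2 = 268753/61656.

268753/61656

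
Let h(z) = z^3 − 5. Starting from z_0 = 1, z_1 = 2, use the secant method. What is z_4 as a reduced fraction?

16480535/9627139

h(1) = −4, h(2) = 3. z_2 = 2 − 3·(2 − 1)/(3 − (−4)) = 11/7.
h(2) = 3, h(11/7) = −384/343. z_3 = (11/7) − (−384/343)·((11/7) − 2)/((−384/343) − 3) = 265/157.
h(11/7) = −384/343, h(265/157) = −739840/3869893. z_4 = (265/157) − (−739840/3869893)·((265/157) − (11/7))/((−739840/3869893) − (−384/343)) = 16480535/9627139.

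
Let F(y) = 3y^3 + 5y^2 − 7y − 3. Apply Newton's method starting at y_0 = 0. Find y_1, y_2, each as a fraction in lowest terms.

F'(y) = 9y^2 + 10y − 7.
F(0) = −3, F'(0) = −7, so y_1 = 0 − (−3)/(−7) = −3/7.
F(−3/7) = 234/343, F'(−3/7) = −472/49, so y_2 = (−3/7) − (234/343)/(−472/49) = −591/1652.

y_1 = −3/7, y_2 = −591/1652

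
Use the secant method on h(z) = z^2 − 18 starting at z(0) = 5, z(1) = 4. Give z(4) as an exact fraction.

11960/2819

h(5) = 7, h(4) = −2. z(2) = 4 − (−2)·(4 − 5)/((−2) − 7) = 38/9.
h(4) = −2, h(38/9) = −14/81. z(3) = (38/9) − (−14/81)·((38/9) − 4)/((−14/81) − (−2)) = 157/37.
h(38/9) = −14/81, h(157/37) = 7/1369. z(4) = (157/37) − (7/1369)·((157/37) − (38/9))/((7/1369) − (−14/81)) = 11960/2819.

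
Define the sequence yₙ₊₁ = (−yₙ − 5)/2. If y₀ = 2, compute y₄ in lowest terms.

−23/16

y₁ = (−2 − 5)/2 = −7/2.
y₂ = (−(−7/2) − 5)/2 = −3/4.
y₃ = (−(−3/4) − 5)/2 = −17/8.
y₄ = (−(−17/8) − 5)/2 = −23/16.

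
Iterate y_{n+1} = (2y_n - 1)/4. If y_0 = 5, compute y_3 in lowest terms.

3/16

y_1 = (2·5 - 1)/4 = 9/4.
y_2 = (2·(9/4) - 1)/4 = 7/8.
y_3 = (2·(7/8) - 1)/4 = 3/16.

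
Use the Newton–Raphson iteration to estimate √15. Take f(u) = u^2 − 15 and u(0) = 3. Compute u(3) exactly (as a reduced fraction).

1921/496

f'(u) = 2u.
f(3) = −6, f'(3) = 6, so u(1) = 3 − (−6)/6 = 4.
f(4) = 1, f'(4) = 8, so u(2) = 4 − 1/8 = 31/8.
f(31/8) = 1/64, f'(31/8) = 31/4, so u(3) = (31/8) − (1/64)/(31/4) = 1921/496.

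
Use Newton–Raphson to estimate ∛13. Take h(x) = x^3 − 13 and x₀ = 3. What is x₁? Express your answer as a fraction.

67/27

h'(x) = 3x^2.
h(3) = 14, h'(3) = 27, so x₁ = 3 − 14/27 = 67/27.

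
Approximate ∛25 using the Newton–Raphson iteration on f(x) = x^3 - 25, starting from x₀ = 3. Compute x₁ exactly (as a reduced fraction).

f'(x) = 3x^2.
f(3) = 2, f'(3) = 27, so x₁ = 3 - 2/27 = 79/27.

79/27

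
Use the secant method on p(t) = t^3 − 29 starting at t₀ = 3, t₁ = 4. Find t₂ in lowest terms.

113/37

p(3) = −2, p(4) = 35. t₂ = 4 − 35·(4 − 3)/(35 − (−2)) = 113/37.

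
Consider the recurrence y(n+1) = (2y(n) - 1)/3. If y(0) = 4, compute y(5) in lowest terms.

y(1) = (2·4 - 1)/3 = 7/3.
y(2) = (2·(7/3) - 1)/3 = 11/9.
y(3) = (2·(11/9) - 1)/3 = 13/27.
y(4) = (2·(13/27) - 1)/3 = -1/81.
y(5) = (2·(-1/81) - 1)/3 = -83/243.

-83/243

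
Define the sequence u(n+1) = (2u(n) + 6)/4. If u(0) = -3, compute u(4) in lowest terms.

u(1) = (2·(-3) + 6)/4 = 0.
u(2) = (2·0 + 6)/4 = 3/2.
u(3) = (2·(3/2) + 6)/4 = 9/4.
u(4) = (2·(9/4) + 6)/4 = 21/8.

21/8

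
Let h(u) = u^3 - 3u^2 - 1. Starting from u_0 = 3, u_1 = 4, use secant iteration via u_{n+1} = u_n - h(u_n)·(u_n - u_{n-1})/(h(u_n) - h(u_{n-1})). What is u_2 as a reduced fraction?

49/16

h(3) = -1, h(4) = 15. u_2 = 4 - 15·(4 - 3)/(15 - (-1)) = 49/16.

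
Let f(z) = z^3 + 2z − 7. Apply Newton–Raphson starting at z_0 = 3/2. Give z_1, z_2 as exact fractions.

f'(z) = 3z^2 + 2.
f(3/2) = −5/8, f'(3/2) = 35/4, so z_1 = (3/2) − (−5/8)/(35/4) = 11/7.
f(11/7) = 8/343, f'(11/7) = 461/49, so z_2 = (11/7) − (8/343)/(461/49) = 5063/3227.

z_1 = 11/7, z_2 = 5063/3227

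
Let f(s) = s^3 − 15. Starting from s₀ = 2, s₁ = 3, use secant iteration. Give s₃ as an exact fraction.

f(2) = −7, f(3) = 12. s₂ = 3 − 12·(3 − 2)/(12 − (−7)) = 45/19.
f(3) = 12, f(45/19) = −11760/6859. s₃ = (45/19) − (−11760/6859)·((45/19) − 3)/((−11760/6859) − 12) = 6395/2613.

6395/2613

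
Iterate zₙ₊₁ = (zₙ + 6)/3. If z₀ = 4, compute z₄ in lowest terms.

z₁ = (4 + 6)/3 = 10/3.
z₂ = ((10/3) + 6)/3 = 28/9.
z₃ = ((28/9) + 6)/3 = 82/27.
z₄ = ((82/27) + 6)/3 = 244/81.

244/81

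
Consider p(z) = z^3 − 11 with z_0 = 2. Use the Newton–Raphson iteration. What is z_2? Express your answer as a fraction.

p'(z) = 3z^2.
p(2) = −3, p'(2) = 12, so z_1 = 2 − (−3)/12 = 9/4.
p(9/4) = 25/64, p'(9/4) = 243/16, so z_2 = (9/4) − (25/64)/(243/16) = 1081/486.

1081/486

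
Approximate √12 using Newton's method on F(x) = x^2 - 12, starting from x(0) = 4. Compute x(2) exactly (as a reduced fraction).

F'(x) = 2x.
F(4) = 4, F'(4) = 8, so x(1) = 4 - 4/8 = 7/2.
F(7/2) = 1/4, F'(7/2) = 7, so x(2) = (7/2) - (1/4)/7 = 97/28.

97/28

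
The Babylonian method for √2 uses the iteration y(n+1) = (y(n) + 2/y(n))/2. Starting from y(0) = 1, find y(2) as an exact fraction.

17/12

y(1) = (1 + 2/1)/2 = 3/2.
y(2) = (3/2 + 2/(3/2))/2 = 17/12.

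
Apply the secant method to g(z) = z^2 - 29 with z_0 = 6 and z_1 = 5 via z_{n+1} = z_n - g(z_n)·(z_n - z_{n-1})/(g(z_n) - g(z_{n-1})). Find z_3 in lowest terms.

g(6) = 7, g(5) = -4. z_2 = 5 - (-4)·(5 - 6)/((-4) - 7) = 59/11.
g(5) = -4, g(59/11) = -28/121. z_3 = (59/11) - (-28/121)·((59/11) - 5)/((-28/121) - (-4)) = 307/57.

307/57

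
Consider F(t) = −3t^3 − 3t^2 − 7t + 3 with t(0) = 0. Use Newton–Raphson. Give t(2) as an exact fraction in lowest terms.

138/385

F'(t) = −9t^2 − 6t − 7.
F(0) = 3, F'(0) = −7, so t(1) = 0 − 3/(−7) = 3/7.
F(3/7) = −270/343, F'(3/7) = −550/49, so t(2) = (3/7) − (−270/343)/(−550/49) = 138/385.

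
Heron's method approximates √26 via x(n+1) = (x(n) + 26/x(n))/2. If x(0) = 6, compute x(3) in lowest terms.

x(1) = (6 + 26/6)/2 = 31/6.
x(2) = (31/6 + 26/(31/6))/2 = 1897/372.
x(3) = (1897/372 + 26/(1897/372))/2 = 7196593/1411368.

7196593/1411368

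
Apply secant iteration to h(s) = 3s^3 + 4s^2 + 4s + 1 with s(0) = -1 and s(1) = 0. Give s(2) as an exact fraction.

-1/3

h(-1) = -2, h(0) = 1. s(2) = 0 - 1·(0 - (-1))/(1 - (-2)) = -1/3.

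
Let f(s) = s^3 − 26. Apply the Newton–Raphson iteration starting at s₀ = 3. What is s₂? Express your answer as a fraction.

f'(s) = 3s^2.
f(3) = 1, f'(3) = 27, so s₁ = 3 − 1/27 = 80/27.
f(80/27) = 242/19683, f'(80/27) = 6400/243, so s₂ = (80/27) − (242/19683)/(6400/243) = 767879/259200.

767879/259200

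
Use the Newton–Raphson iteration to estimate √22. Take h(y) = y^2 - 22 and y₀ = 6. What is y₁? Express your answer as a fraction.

h'(y) = 2y.
h(6) = 14, h'(6) = 12, so y₁ = 6 - 14/12 = 29/6.

29/6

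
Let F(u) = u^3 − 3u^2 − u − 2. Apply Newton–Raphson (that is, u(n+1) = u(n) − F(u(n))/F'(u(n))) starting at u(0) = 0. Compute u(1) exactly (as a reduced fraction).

−2

F'(u) = 3u^2 − 6u − 1.
F(0) = −2, F'(0) = −1, so u(1) = 0 − (−2)/(−1) = −2.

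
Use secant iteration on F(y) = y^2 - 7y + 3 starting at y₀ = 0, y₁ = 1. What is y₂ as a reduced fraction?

1/2

F(0) = 3, F(1) = -3. y₂ = 1 - (-3)·(1 - 0)/((-3) - 3) = 1/2.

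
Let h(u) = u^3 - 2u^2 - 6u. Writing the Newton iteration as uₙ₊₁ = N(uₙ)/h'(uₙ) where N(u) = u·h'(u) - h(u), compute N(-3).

-72

h'(u) = 3u^2 - 4u - 6.
N(u) = u·h'(u) - h(u) = u·(3u^2 - 4u - 6) - (u^3 - 2u^2 - 6u) = 2u^3 - 2u^2.
N(-3) = -72.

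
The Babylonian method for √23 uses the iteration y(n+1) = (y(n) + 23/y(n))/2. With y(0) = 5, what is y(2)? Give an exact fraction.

1151/240

y(1) = (5 + 23/5)/2 = 24/5.
y(2) = (24/5 + 23/(24/5))/2 = 1151/240.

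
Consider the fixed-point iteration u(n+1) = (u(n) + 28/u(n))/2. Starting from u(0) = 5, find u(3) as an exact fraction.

62921681/11891080

u(1) = (5 + 28/5)/2 = 53/10.
u(2) = (53/10 + 28/(53/10))/2 = 5609/1060.
u(3) = (5609/1060 + 28/(5609/1060))/2 = 62921681/11891080.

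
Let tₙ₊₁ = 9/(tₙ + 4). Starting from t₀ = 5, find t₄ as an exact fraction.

t₁ = 9/(5 + 4) = 1.
t₂ = 9/(1 + 4) = 9/5.
t₃ = 9/(9/5 + 4) = 45/29.
t₄ = 9/(45/29 + 4) = 261/161.

261/161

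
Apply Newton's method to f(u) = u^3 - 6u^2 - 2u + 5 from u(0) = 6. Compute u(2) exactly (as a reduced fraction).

4754529/767771

f'(u) = 3u^2 - 12u - 2.
f(6) = -7, f'(6) = 34, so u(1) = 6 - (-7)/34 = 211/34.
f(211/34) = 20335/39304, f'(211/34) = 45163/1156, so u(2) = (211/34) - (20335/39304)/(45163/1156) = 4754529/767771.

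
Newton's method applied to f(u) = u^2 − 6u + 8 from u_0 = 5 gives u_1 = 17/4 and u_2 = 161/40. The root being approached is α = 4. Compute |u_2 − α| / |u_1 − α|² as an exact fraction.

2/5

u_1 − α = 17/4 − 4 = 1/4, so |u_1 − α| = 1/4.
u_2 − α = 161/40 − 4 = 1/40, so |u_2 − α| = 1/40.
|u_1 − α|² = 1/16.
Ratio = (1/40) / (1/16) = 2/5.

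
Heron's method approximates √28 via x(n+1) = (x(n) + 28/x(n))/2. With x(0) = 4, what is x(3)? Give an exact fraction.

x(1) = (4 + 28/4)/2 = 11/2.
x(2) = (11/2 + 28/(11/2))/2 = 233/44.
x(3) = (233/44 + 28/(233/44))/2 = 108497/20504.

108497/20504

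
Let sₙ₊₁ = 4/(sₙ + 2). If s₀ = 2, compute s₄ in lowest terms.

s₁ = 4/(2 + 2) = 1.
s₂ = 4/(1 + 2) = 4/3.
s₃ = 4/(4/3 + 2) = 6/5.
s₄ = 4/(6/5 + 2) = 5/4.

5/4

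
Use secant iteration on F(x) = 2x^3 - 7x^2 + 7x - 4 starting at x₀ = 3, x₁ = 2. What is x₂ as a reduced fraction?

11/5

F(3) = 8, F(2) = -2. x₂ = 2 - (-2)·(2 - 3)/((-2) - 8) = 11/5.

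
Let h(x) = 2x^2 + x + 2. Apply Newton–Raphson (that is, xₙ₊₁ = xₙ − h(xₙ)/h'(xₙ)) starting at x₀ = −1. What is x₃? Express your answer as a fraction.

h'(x) = 4x + 1.
h(−1) = 3, h'(−1) = −3, so x₁ = (−1) − 3/(−3) = 0.
h(0) = 2, h'(0) = 1, so x₂ = 0 − 2/1 = −2.
h(−2) = 8, h'(−2) = −7, so x₃ = (−2) − 8/(−7) = −6/7.

−6/7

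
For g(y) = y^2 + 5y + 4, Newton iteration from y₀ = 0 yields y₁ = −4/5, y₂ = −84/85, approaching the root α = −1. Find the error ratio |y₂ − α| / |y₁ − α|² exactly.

y₁ − α = −4/5 − (−1) = −4/5 + 1 = 1/5, so |y₁ − α| = 1/5.
y₂ − α = −84/85 − (−1) = −84/85 + 1 = 1/85, so |y₂ − α| = 1/85.
|y₁ − α|² = 1/25.
Ratio = (1/85) / (1/25) = 5/17.

5/17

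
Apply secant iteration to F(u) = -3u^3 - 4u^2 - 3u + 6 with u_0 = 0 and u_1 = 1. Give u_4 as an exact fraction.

F(0) = 6, F(1) = -4. u_2 = 1 - (-4)·(1 - 0)/((-4) - 6) = 3/5.
F(1) = -4, F(3/5) = 264/125. u_3 = (3/5) - (264/125)·((3/5) - 1)/((264/125) - (-4)) = 141/191.
F(3/5) = 264/125, F(141/191) = 2777016/6967871. u_4 = (141/191) - (2777016/6967871)·((141/191) - (3/5))/((2777016/6967871) - (264/125)) = 362908/471083.

362908/471083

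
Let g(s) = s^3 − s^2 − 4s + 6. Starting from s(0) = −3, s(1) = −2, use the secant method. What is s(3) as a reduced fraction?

−2742/1271

g(−3) = −18, g(−2) = 2. s(2) = (−2) − 2·((−2) − (−3))/(2 − (−18)) = −21/10.
g(−2) = 2, g(−21/10) = 729/1000. s(3) = (−21/10) − (729/1000)·((−21/10) − (−2))/((729/1000) − 2) = −2742/1271.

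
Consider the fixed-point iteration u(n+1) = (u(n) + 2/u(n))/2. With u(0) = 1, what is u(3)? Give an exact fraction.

u(1) = (1 + 2/1)/2 = 3/2.
u(2) = (3/2 + 2/(3/2))/2 = 17/12.
u(3) = (17/12 + 2/(17/12))/2 = 577/408.

577/408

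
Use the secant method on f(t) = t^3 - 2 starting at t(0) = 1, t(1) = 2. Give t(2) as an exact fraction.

8/7

f(1) = -1, f(2) = 6. t(2) = 2 - 6·(2 - 1)/(6 - (-1)) = 8/7.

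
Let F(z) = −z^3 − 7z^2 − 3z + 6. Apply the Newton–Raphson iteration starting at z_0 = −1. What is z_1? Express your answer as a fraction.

−11/8

F'(z) = −3z^2 − 14z − 3.
F(−1) = 3, F'(−1) = 8, so z_1 = (−1) − 3/8 = −11/8.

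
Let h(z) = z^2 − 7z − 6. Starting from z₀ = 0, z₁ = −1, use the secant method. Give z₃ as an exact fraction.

h(0) = −6, h(−1) = 2. z₂ = (−1) − 2·((−1) − 0)/(2 − (−6)) = −3/4.
h(−1) = 2, h(−3/4) = −3/16. z₃ = (−3/4) − (−3/16)·((−3/4) − (−1))/((−3/16) − 2) = −27/35.

−27/35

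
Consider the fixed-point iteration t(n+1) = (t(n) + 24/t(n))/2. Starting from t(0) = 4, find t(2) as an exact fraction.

t(1) = (4 + 24/4)/2 = 5.
t(2) = (5 + 24/5)/2 = 49/10.

49/10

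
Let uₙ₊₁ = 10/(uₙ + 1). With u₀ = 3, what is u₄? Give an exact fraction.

u₁ = 10/(3 + 1) = 5/2.
u₂ = 10/(5/2 + 1) = 20/7.
u₃ = 10/(20/7 + 1) = 70/27.
u₄ = 10/(70/27 + 1) = 270/97.

270/97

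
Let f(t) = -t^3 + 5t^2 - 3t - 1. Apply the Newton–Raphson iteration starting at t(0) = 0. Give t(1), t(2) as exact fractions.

t(1) = -1/3, t(2) = -11/45

f'(t) = -3t^2 + 10t - 3.
f(0) = -1, f'(0) = -3, so t(1) = 0 - (-1)/(-3) = -1/3.
f(-1/3) = 16/27, f'(-1/3) = -20/3, so t(2) = (-1/3) - (16/27)/(-20/3) = -11/45.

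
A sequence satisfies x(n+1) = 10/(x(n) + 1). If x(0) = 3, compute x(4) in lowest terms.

270/97

x(1) = 10/(3 + 1) = 5/2.
x(2) = 10/(5/2 + 1) = 20/7.
x(3) = 10/(20/7 + 1) = 70/27.
x(4) = 10/(70/27 + 1) = 270/97.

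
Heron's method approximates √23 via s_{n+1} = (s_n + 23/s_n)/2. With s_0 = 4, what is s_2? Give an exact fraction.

2993/624

s_1 = (4 + 23/4)/2 = 39/8.
s_2 = (39/8 + 23/(39/8))/2 = 2993/624.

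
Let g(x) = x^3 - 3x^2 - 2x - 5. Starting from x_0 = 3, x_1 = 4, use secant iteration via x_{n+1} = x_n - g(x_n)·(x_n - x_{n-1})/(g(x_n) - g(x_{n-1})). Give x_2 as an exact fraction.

g(3) = -11, g(4) = 3. x_2 = 4 - 3·(4 - 3)/(3 - (-11)) = 53/14.

53/14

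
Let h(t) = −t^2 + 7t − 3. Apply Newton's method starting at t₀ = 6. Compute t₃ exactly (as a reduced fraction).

956121/146165

h'(t) = −2t + 7.
h(6) = 3, h'(6) = −5, so t₁ = 6 − 3/(−5) = 33/5.
h(33/5) = −9/25, h'(33/5) = −31/5, so t₂ = (33/5) − (−9/25)/(−31/5) = 1014/155.
h(1014/155) = −81/24025, h'(1014/155) = −943/155, so t₃ = (1014/155) − (−81/24025)/(−943/155) = 956121/146165.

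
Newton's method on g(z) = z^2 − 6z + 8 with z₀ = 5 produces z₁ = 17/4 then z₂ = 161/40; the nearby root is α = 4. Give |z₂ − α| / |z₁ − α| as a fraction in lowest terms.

1/10

z₁ − α = 17/4 − 4 = 1/4, so |z₁ − α| = 1/4.
z₂ − α = 161/40 − 4 = 1/40, so |z₂ − α| = 1/40.
Ratio = (1/40) / (1/4) = 1/10.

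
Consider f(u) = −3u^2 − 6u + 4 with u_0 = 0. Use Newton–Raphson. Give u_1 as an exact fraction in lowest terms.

f'(u) = −6u − 6.
f(0) = 4, f'(0) = −6, so u_1 = 0 − 4/(−6) = 2/3.

2/3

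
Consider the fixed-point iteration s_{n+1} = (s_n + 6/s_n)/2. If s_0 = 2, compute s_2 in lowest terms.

s_1 = (2 + 6/2)/2 = 5/2.
s_2 = (5/2 + 6/(5/2))/2 = 49/20.

49/20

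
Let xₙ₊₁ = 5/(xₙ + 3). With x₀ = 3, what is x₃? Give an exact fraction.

115/99

x₁ = 5/(3 + 3) = 5/6.
x₂ = 5/(5/6 + 3) = 30/23.
x₃ = 5/(30/23 + 3) = 115/99.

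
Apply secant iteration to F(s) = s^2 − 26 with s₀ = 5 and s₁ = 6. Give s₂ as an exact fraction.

56/11

F(5) = −1, F(6) = 10. s₂ = 6 − 10·(6 − 5)/(10 − (−1)) = 56/11.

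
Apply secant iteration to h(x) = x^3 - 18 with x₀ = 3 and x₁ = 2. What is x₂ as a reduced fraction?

48/19

h(3) = 9, h(2) = -10. x₂ = 2 - (-10)·(2 - 3)/((-10) - 9) = 48/19.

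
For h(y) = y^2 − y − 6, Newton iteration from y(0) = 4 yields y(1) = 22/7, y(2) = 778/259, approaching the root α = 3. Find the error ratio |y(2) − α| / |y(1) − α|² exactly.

7/37

y(1) − α = 22/7 − 3 = 1/7, so |y(1) − α| = 1/7.
y(2) − α = 778/259 − 3 = 1/259, so |y(2) − α| = 1/259.
|y(1) − α|² = 1/49.
Ratio = (1/259) / (1/49) = 7/37.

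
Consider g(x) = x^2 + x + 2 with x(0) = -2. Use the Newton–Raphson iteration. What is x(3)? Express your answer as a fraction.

g'(x) = 2x + 1.
g(-2) = 4, g'(-2) = -3, so x(1) = (-2) - 4/(-3) = -2/3.
g(-2/3) = 16/9, g'(-2/3) = -1/3, so x(2) = (-2/3) - (16/9)/(-1/3) = 14/3.
g(14/3) = 256/9, g'(14/3) = 31/3, so x(3) = (14/3) - (256/9)/(31/3) = 178/93.

178/93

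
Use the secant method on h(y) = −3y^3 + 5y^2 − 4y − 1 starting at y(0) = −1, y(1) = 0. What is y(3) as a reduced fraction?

h(−1) = 11, h(0) = −1. y(2) = 0 − (−1)·(0 − (−1))/((−1) − 11) = −1/12.
h(0) = −1, h(−1/12) = −121/192. y(3) = (−1/12) − (−121/192)·((−1/12) − 0)/((−121/192) − (−1)) = −16/71.

−16/71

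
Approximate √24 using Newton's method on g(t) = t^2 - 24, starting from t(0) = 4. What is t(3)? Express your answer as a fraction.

g'(t) = 2t.
g(4) = -8, g'(4) = 8, so t(1) = 4 - (-8)/8 = 5.
g(5) = 1, g'(5) = 10, so t(2) = 5 - 1/10 = 49/10.
g(49/10) = 1/100, g'(49/10) = 49/5, so t(3) = (49/10) - (1/100)/(49/5) = 4801/980.

4801/980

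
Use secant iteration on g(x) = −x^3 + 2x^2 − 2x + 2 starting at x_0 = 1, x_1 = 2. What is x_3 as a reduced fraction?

25/17

g(1) = 1, g(2) = −2. x_2 = 2 − (−2)·(2 − 1)/((−2) − 1) = 4/3.
g(2) = −2, g(4/3) = 14/27. x_3 = (4/3) − (14/27)·((4/3) − 2)/((14/27) − (−2)) = 25/17.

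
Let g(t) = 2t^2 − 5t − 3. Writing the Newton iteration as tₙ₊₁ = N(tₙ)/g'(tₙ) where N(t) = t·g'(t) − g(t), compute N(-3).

g'(t) = 4t − 5.
N(t) = t·g'(t) − g(t) = t·(4t − 5) − (2t^2 − 5t − 3) = 2t^2 + 3.
N(-3) = 21.

21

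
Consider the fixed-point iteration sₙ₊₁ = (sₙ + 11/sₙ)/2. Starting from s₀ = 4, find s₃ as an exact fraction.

s₁ = (4 + 11/4)/2 = 27/8.
s₂ = (27/8 + 11/(27/8))/2 = 1433/432.
s₃ = (1433/432 + 11/(1433/432))/2 = 4106353/1238112.

4106353/1238112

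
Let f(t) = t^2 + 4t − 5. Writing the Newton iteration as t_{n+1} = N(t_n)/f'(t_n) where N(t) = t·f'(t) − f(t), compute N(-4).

f'(t) = 2t + 4.
N(t) = t·f'(t) − f(t) = t·(2t + 4) − (t^2 + 4t − 5) = t^2 + 5.
N(-4) = 21.

21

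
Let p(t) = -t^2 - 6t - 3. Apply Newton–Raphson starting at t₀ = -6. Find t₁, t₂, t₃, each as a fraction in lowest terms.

t₁ = -11/2, t₂ = -109/20, t₃ = -10681/1960

p'(t) = -2t - 6.
p(-6) = -3, p'(-6) = 6, so t₁ = (-6) - (-3)/6 = -11/2.
p(-11/2) = -1/4, p'(-11/2) = 5, so t₂ = (-11/2) - (-1/4)/5 = -109/20.
p(-109/20) = -1/400, p'(-109/20) = 49/10, so t₃ = (-109/20) - (-1/400)/(49/10) = -10681/1960.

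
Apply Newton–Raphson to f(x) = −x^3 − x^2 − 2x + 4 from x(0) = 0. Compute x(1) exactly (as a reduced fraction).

2

f'(x) = −3x^2 − 2x − 2.
f(0) = 4, f'(0) = −2, so x(1) = 0 − 4/(−2) = 2.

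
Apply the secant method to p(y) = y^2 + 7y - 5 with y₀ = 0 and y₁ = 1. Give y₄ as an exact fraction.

p(0) = -5, p(1) = 3. y₂ = 1 - 3·(1 - 0)/(3 - (-5)) = 5/8.
p(1) = 3, p(5/8) = -15/64. y₃ = (5/8) - (-15/64)·((5/8) - 1)/((-15/64) - 3) = 15/23.
p(5/8) = -15/64, p(15/23) = -5/529. y₄ = (15/23) - (-5/529)·((15/23) - (5/8))/((-5/529) - (-15/64)) = 995/1523.

995/1523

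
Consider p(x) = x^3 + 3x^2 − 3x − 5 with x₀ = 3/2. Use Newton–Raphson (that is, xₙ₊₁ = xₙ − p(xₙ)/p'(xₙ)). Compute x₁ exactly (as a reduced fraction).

p'(x) = 3x^2 + 6x − 3.
p(3/2) = 5/8, p'(3/2) = 51/4, so x₁ = (3/2) − (5/8)/(51/4) = 74/51.

74/51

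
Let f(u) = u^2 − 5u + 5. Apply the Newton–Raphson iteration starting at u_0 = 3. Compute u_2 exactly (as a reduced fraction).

11/3

f'(u) = 2u − 5.
f(3) = −1, f'(3) = 1, so u_1 = 3 − (−1)/1 = 4.
f(4) = 1, f'(4) = 3, so u_2 = 4 − 1/3 = 11/3.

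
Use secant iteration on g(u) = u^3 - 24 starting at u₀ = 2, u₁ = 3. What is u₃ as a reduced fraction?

8882/3081

g(2) = -16, g(3) = 3. u₂ = 3 - 3·(3 - 2)/(3 - (-16)) = 54/19.
g(3) = 3, g(54/19) = -7152/6859. u₃ = (54/19) - (-7152/6859)·((54/19) - 3)/((-7152/6859) - 3) = 8882/3081.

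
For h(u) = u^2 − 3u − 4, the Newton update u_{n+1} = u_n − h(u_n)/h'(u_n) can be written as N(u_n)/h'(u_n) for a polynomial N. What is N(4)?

20

h'(u) = 2u − 3.
N(u) = u·h'(u) − h(u) = u·(2u − 3) − (u^2 − 3u − 4) = u^2 + 4.
N(4) = 20.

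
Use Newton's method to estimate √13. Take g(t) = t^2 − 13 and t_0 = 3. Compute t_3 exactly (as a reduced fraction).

14159/3927

g'(t) = 2t.
g(3) = −4, g'(3) = 6, so t_1 = 3 − (−4)/6 = 11/3.
g(11/3) = 4/9, g'(11/3) = 22/3, so t_2 = (11/3) − (4/9)/(22/3) = 119/33.
g(119/33) = 4/1089, g'(119/33) = 238/33, so t_3 = (119/33) − (4/1089)/(238/33) = 14159/3927.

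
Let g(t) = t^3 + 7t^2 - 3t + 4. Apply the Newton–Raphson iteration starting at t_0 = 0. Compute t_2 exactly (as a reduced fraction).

356/567

g'(t) = 3t^2 + 14t - 3.
g(0) = 4, g'(0) = -3, so t_1 = 0 - 4/(-3) = 4/3.
g(4/3) = 400/27, g'(4/3) = 21, so t_2 = (4/3) - (400/27)/21 = 356/567.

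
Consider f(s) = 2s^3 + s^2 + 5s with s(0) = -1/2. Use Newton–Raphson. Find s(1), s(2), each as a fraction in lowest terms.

f'(s) = 6s^2 + 2s + 5.
f(-1/2) = -5/2, f'(-1/2) = 11/2, so s(1) = (-1/2) - (-5/2)/(11/2) = -1/22.
f(-1/22) = -300/1331, f'(-1/22) = 1191/242, so s(2) = (-1/22) - (-300/1331)/(1191/242) = 3/8734.

s(1) = -1/22, s(2) = 3/8734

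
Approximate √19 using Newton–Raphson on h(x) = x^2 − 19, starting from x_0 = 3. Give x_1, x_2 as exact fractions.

x_1 = 14/3, x_2 = 367/84

h'(x) = 2x.
h(3) = −10, h'(3) = 6, so x_1 = 3 − (−10)/6 = 14/3.
h(14/3) = 25/9, h'(14/3) = 28/3, so x_2 = (14/3) − (25/9)/(28/3) = 367/84.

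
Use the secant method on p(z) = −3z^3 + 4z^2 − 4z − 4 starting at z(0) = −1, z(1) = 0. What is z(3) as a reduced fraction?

p(−1) = 7, p(0) = −4. z(2) = 0 − (−4)·(0 − (−1))/((−4) − 7) = −4/11.
p(0) = −4, p(−4/11) = −2492/1331. z(3) = (−4/11) − (−2492/1331)·((−4/11) − 0)/((−2492/1331) − (−4)) = −121/177.

−121/177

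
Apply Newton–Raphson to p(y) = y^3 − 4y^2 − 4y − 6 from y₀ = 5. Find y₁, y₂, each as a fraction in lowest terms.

y₁ = 156/31, y₂ = 125103/24862

p'(y) = 3y^2 − 8y − 4.
p(5) = −1, p'(5) = 31, so y₁ = 5 − (−1)/31 = 156/31.
p(156/31) = 342/29791, p'(156/31) = 30476/961, so y₂ = (156/31) − (342/29791)/(30476/961) = 125103/24862.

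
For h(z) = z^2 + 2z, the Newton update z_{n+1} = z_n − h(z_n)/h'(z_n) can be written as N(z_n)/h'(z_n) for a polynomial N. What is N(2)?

h'(z) = 2z + 2.
N(z) = z·h'(z) − h(z) = z·(2z + 2) − (z^2 + 2z) = z^2.
N(2) = 4.

4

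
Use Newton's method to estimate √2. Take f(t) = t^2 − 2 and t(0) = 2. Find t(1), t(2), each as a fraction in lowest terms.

f'(t) = 2t.
f(2) = 2, f'(2) = 4, so t(1) = 2 − 2/4 = 3/2.
f(3/2) = 1/4, f'(3/2) = 3, so t(2) = (3/2) − (1/4)/3 = 17/12.

t(1) = 3/2, t(2) = 17/12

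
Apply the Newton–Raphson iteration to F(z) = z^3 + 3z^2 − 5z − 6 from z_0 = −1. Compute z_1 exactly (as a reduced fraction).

F'(z) = 3z^2 + 6z − 5.
F(−1) = 1, F'(−1) = −8, so z_1 = (−1) − 1/(−8) = −7/8.

−7/8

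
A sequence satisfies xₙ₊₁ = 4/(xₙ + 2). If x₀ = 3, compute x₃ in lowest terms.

7/6

x₁ = 4/(3 + 2) = 4/5.
x₂ = 4/(4/5 + 2) = 10/7.
x₃ = 4/(10/7 + 2) = 7/6.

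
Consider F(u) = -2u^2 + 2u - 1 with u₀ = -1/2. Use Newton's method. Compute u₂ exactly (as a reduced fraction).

31/48

F'(u) = -4u + 2.
F(-1/2) = -5/2, F'(-1/2) = 4, so u₁ = (-1/2) - (-5/2)/4 = 1/8.
F(1/8) = -25/32, F'(1/8) = 3/2, so u₂ = (1/8) - (-25/32)/(3/2) = 31/48.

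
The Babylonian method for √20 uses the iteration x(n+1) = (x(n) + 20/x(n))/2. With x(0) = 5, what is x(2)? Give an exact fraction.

161/36

x(1) = (5 + 20/5)/2 = 9/2.
x(2) = (9/2 + 20/(9/2))/2 = 161/36.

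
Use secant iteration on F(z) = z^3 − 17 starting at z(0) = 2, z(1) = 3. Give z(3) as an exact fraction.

F(2) = −9, F(3) = 10. z(2) = 3 − 10·(3 − 2)/(10 − (−9)) = 47/19.
F(3) = 10, F(47/19) = −12780/6859. z(3) = (47/19) − (−12780/6859)·((47/19) − 3)/((−12780/6859) − 10) = 20801/8137.

20801/8137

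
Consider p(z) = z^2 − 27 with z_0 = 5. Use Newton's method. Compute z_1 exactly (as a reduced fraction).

p'(z) = 2z.
p(5) = −2, p'(5) = 10, so z_1 = 5 − (−2)/10 = 26/5.

26/5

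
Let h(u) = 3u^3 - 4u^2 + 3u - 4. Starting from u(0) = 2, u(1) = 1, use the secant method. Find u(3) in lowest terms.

h(2) = 10, h(1) = -2. u(2) = 1 - (-2)·(1 - 2)/((-2) - 10) = 7/6.
h(1) = -2, h(7/6) = -85/72. u(3) = (7/6) - (-85/72)·((7/6) - 1)/((-85/72) - (-2)) = 83/59.

83/59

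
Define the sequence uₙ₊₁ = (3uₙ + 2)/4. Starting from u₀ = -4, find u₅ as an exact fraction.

295/512

u₁ = (3·(-4) + 2)/4 = -5/2.
u₂ = (3·(-5/2) + 2)/4 = -11/8.
u₃ = (3·(-11/8) + 2)/4 = -17/32.
u₄ = (3·(-17/32) + 2)/4 = 13/128.
u₅ = (3·(13/128) + 2)/4 = 295/512.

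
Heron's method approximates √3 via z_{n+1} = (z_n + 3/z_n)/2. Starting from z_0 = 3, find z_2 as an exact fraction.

7/4

z_1 = (3 + 3/3)/2 = 2.
z_2 = (2 + 3/2)/2 = 7/4.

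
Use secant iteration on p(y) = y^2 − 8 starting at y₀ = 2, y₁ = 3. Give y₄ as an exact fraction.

577/204

p(2) = −4, p(3) = 1. y₂ = 3 − 1·(3 − 2)/(1 − (−4)) = 14/5.
p(3) = 1, p(14/5) = −4/25. y₃ = (14/5) − (−4/25)·((14/5) − 3)/((−4/25) − 1) = 82/29.
p(14/5) = −4/25, p(82/29) = −4/841. y₄ = (82/29) − (−4/841)·((82/29) − (14/5))/((−4/841) − (−4/25)) = 577/204.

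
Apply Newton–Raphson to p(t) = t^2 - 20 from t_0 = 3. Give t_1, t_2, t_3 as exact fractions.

p'(t) = 2t.
p(3) = -11, p'(3) = 6, so t_1 = 3 - (-11)/6 = 29/6.
p(29/6) = 121/36, p'(29/6) = 29/3, so t_2 = (29/6) - (121/36)/(29/3) = 1561/348.
p(1561/348) = 14641/121104, p'(1561/348) = 1561/174, so t_3 = (1561/348) - (14641/121104)/(1561/174) = 4858801/1086456.

t_1 = 29/6, t_2 = 1561/348, t_3 = 4858801/1086456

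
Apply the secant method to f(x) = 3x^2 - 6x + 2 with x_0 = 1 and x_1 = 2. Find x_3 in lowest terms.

f(1) = -1, f(2) = 2. x_2 = 2 - 2·(2 - 1)/(2 - (-1)) = 4/3.
f(2) = 2, f(4/3) = -2/3. x_3 = (4/3) - (-2/3)·((4/3) - 2)/((-2/3) - 2) = 3/2.

3/2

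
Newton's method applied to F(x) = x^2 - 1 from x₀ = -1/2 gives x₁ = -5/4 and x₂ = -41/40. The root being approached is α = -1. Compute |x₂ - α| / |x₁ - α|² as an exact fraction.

x₁ - α = -5/4 - (-1) = -5/4 + 1 = -1/4, so |x₁ - α| = 1/4.
x₂ - α = -41/40 - (-1) = -41/40 + 1 = -1/40, so |x₂ - α| = 1/40.
|x₁ - α|² = 1/16.
Ratio = (1/40) / (1/16) = 2/5.

2/5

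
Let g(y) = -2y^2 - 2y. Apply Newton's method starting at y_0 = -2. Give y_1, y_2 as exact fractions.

g'(y) = -4y - 2.
g(-2) = -4, g'(-2) = 6, so y_1 = (-2) - (-4)/6 = -4/3.
g(-4/3) = -8/9, g'(-4/3) = 10/3, so y_2 = (-4/3) - (-8/9)/(10/3) = -16/15.

y_1 = -4/3, y_2 = -16/15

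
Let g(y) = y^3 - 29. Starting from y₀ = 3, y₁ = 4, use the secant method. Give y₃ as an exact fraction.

157673/51397

g(3) = -2, g(4) = 35. y₂ = 4 - 35·(4 - 3)/(35 - (-2)) = 113/37.
g(4) = 35, g(113/37) = -26040/50653. y₃ = (113/37) - (-26040/50653)·((113/37) - 4)/((-26040/50653) - 35) = 157673/51397.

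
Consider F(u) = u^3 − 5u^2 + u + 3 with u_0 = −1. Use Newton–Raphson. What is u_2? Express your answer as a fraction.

F'(u) = 3u^2 − 10u + 1.
F(−1) = −4, F'(−1) = 14, so u_1 = (−1) − (−4)/14 = −5/7.
F(−5/7) = −216/343, F'(−5/7) = 474/49, so u_2 = (−5/7) − (−216/343)/(474/49) = −359/553.

−359/553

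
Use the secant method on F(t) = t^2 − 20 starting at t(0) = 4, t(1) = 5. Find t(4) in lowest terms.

1525/341

F(4) = −4, F(5) = 5. t(2) = 5 − 5·(5 − 4)/(5 − (−4)) = 40/9.
F(5) = 5, F(40/9) = −20/81. t(3) = (40/9) − (−20/81)·((40/9) − 5)/((−20/81) − 5) = 76/17.
F(40/9) = −20/81, F(76/17) = −4/289. t(4) = (76/17) − (−4/289)·((76/17) − (40/9))/((−4/289) − (−20/81)) = 1525/341.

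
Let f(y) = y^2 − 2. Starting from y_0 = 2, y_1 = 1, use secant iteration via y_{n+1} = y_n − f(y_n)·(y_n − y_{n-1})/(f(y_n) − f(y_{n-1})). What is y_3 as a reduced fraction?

f(2) = 2, f(1) = −1. y_2 = 1 − (−1)·(1 − 2)/((−1) − 2) = 4/3.
f(1) = −1, f(4/3) = −2/9. y_3 = (4/3) − (−2/9)·((4/3) − 1)/((−2/9) − (−1)) = 10/7.

10/7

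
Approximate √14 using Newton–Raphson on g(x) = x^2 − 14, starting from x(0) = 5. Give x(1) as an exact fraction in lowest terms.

39/10

g'(x) = 2x.
g(5) = 11, g'(5) = 10, so x(1) = 5 − 11/10 = 39/10.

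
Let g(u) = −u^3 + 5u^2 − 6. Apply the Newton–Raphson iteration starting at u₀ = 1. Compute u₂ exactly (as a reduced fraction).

1145/903

g'(u) = −3u^2 + 10u.
g(1) = −2, g'(1) = 7, so u₁ = 1 − (−2)/7 = 9/7.
g(9/7) = 48/343, g'(9/7) = 387/49, so u₂ = (9/7) − (48/343)/(387/49) = 1145/903.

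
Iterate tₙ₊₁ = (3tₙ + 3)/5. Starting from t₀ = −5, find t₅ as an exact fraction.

t₁ = (3·(−5) + 3)/5 = −12/5.
t₂ = (3·(−12/5) + 3)/5 = −21/25.
t₃ = (3·(−21/25) + 3)/5 = 12/125.
t₄ = (3·(12/125) + 3)/5 = 411/625.
t₅ = (3·(411/625) + 3)/5 = 3108/3125.

3108/3125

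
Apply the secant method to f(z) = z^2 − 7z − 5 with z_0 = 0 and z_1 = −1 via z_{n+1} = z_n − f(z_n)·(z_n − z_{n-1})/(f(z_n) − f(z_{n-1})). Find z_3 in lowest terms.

−15/23

f(0) = −5, f(−1) = 3. z_2 = (−1) − 3·((−1) − 0)/(3 − (−5)) = −5/8.
f(−1) = 3, f(−5/8) = −15/64. z_3 = (−5/8) − (−15/64)·((−5/8) − (−1))/((−15/64) − 3) = −15/23.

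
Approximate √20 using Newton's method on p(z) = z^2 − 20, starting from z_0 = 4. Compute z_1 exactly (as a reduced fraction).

p'(z) = 2z.
p(4) = −4, p'(4) = 8, so z_1 = 4 − (−4)/8 = 9/2.

9/2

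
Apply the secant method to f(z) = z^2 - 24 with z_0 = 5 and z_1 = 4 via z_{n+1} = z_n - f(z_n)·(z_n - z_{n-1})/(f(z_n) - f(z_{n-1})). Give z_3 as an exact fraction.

49/10

f(5) = 1, f(4) = -8. z_2 = 4 - (-8)·(4 - 5)/((-8) - 1) = 44/9.
f(4) = -8, f(44/9) = -8/81. z_3 = (44/9) - (-8/81)·((44/9) - 4)/((-8/81) - (-8)) = 49/10.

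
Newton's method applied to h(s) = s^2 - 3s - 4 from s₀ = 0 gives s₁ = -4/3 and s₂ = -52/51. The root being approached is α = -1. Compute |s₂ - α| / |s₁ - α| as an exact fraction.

s₁ - α = -4/3 - (-1) = -4/3 + 1 = -1/3, so |s₁ - α| = 1/3.
s₂ - α = -52/51 - (-1) = -52/51 + 1 = -1/51, so |s₂ - α| = 1/51.
Ratio = (1/51) / (1/3) = 1/17.

1/17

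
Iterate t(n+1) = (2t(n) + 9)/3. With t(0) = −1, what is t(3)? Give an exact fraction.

163/27

t(1) = (2·(−1) + 9)/3 = 7/3.
t(2) = (2·(7/3) + 9)/3 = 41/9.
t(3) = (2·(41/9) + 9)/3 = 163/27.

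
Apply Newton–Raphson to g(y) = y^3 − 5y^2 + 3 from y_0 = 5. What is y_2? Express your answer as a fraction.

g'(y) = 3y^2 − 10y.
g(5) = 3, g'(5) = 25, so y_1 = 5 − 3/25 = 122/25.
g(122/25) = 2223/15625, g'(122/25) = 14152/625, so y_2 = (122/25) − (2223/15625)/(14152/625) = 1724321/353800.

1724321/353800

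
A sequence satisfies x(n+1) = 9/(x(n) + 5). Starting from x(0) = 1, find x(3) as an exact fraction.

x(1) = 9/(1 + 5) = 3/2.
x(2) = 9/(3/2 + 5) = 18/13.
x(3) = 9/(18/13 + 5) = 117/83.

117/83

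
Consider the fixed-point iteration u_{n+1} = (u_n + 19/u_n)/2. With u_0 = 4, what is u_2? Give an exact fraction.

2441/560

u_1 = (4 + 19/4)/2 = 35/8.
u_2 = (35/8 + 19/(35/8))/2 = 2441/560.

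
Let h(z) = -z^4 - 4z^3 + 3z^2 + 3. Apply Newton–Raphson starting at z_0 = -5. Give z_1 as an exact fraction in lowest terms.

h'(z) = -4z^3 - 12z^2 + 6z.
h(-5) = -47, h'(-5) = 170, so z_1 = (-5) - (-47)/170 = -803/170.

-803/170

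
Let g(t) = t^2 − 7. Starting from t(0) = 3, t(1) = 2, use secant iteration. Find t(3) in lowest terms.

61/23

g(3) = 2, g(2) = −3. t(2) = 2 − (−3)·(2 − 3)/((−3) − 2) = 13/5.
g(2) = −3, g(13/5) = −6/25. t(3) = (13/5) − (−6/25)·((13/5) − 2)/((−6/25) − (−3)) = 61/23.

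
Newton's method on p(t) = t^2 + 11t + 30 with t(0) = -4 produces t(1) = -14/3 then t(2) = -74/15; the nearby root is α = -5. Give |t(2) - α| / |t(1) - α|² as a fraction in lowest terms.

t(1) - α = -14/3 - (-5) = -14/3 + 5 = 1/3, so |t(1) - α| = 1/3.
t(2) - α = -74/15 - (-5) = -74/15 + 5 = 1/15, so |t(2) - α| = 1/15.
|t(1) - α|² = 1/9.
Ratio = (1/15) / (1/9) = 3/5.

3/5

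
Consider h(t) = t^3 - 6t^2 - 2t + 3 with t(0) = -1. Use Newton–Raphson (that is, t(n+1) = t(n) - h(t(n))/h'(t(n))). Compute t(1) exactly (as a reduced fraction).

h'(t) = 3t^2 - 12t - 2.
h(-1) = -2, h'(-1) = 13, so t(1) = (-1) - (-2)/13 = -11/13.

-11/13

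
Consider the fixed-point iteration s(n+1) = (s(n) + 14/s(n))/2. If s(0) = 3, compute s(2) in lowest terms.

s(1) = (3 + 14/3)/2 = 23/6.
s(2) = (23/6 + 14/(23/6))/2 = 1033/276.

1033/276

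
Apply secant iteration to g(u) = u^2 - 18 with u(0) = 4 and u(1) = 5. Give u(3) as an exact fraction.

352/83

g(4) = -2, g(5) = 7. u(2) = 5 - 7·(5 - 4)/(7 - (-2)) = 38/9.
g(5) = 7, g(38/9) = -14/81. u(3) = (38/9) - (-14/81)·((38/9) - 5)/((-14/81) - 7) = 352/83.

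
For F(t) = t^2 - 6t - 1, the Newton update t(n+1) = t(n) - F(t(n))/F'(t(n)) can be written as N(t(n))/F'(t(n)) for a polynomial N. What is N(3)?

10

F'(t) = 2t - 6.
N(t) = t·F'(t) - F(t) = t·(2t - 6) - (t^2 - 6t - 1) = t^2 + 1.
N(3) = 10.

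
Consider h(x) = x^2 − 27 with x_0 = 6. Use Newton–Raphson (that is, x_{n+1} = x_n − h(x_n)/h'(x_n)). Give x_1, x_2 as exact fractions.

h'(x) = 2x.
h(6) = 9, h'(6) = 12, so x_1 = 6 − 9/12 = 21/4.
h(21/4) = 9/16, h'(21/4) = 21/2, so x_2 = (21/4) − (9/16)/(21/2) = 291/56.

x_1 = 21/4, x_2 = 291/56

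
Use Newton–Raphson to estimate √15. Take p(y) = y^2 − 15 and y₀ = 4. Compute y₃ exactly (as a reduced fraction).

7380481/1905632

p'(y) = 2y.
p(4) = 1, p'(4) = 8, so y₁ = 4 − 1/8 = 31/8.
p(31/8) = 1/64, p'(31/8) = 31/4, so y₂ = (31/8) − (1/64)/(31/4) = 1921/496.
p(1921/496) = 1/246016, p'(1921/496) = 1921/248, so y₃ = (1921/496) − (1/246016)/(1921/248) = 7380481/1905632.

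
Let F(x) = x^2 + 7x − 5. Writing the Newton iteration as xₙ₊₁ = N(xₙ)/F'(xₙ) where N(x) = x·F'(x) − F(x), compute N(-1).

6

F'(x) = 2x + 7.
N(x) = x·F'(x) − F(x) = x·(2x + 7) − (x^2 + 7x − 5) = x^2 + 5.
N(-1) = 6.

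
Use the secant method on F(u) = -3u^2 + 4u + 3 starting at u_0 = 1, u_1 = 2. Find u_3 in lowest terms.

F(1) = 4, F(2) = -1. u_2 = 2 - (-1)·(2 - 1)/((-1) - 4) = 9/5.
F(2) = -1, F(9/5) = 12/25. u_3 = (9/5) - (12/25)·((9/5) - 2)/((12/25) - (-1)) = 69/37.

69/37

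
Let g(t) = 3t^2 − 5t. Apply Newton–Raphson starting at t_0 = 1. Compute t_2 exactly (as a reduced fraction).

g'(t) = 6t − 5.
g(1) = −2, g'(1) = 1, so t_1 = 1 − (−2)/1 = 3.
g(3) = 12, g'(3) = 13, so t_2 = 3 − 12/13 = 27/13.

27/13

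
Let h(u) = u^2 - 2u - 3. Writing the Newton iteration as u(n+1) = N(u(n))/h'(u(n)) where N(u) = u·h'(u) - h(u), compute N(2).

7

h'(u) = 2u - 2.
N(u) = u·h'(u) - h(u) = u·(2u - 2) - (u^2 - 2u - 3) = u^2 + 3.
N(2) = 7.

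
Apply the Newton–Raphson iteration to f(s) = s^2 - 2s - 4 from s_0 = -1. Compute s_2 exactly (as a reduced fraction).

-89/72

f'(s) = 2s - 2.
f(-1) = -1, f'(-1) = -4, so s_1 = (-1) - (-1)/(-4) = -5/4.
f(-5/4) = 1/16, f'(-5/4) = -9/2, so s_2 = (-5/4) - (1/16)/(-9/2) = -89/72.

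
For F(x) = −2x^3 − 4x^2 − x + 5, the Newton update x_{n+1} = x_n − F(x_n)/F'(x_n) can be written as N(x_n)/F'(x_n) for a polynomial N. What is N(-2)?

F'(x) = −6x^2 − 8x − 1.
N(x) = x·F'(x) − F(x) = x·(−6x^2 − 8x − 1) − (−2x^3 − 4x^2 − x + 5) = −4x^3 − 4x^2 − 5.
N(-2) = 11.

11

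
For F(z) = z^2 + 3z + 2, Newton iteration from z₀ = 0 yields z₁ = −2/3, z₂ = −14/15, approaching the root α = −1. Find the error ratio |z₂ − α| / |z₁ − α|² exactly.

3/5

z₁ − α = −2/3 − (−1) = −2/3 + 1 = 1/3, so |z₁ − α| = 1/3.
z₂ − α = −14/15 − (−1) = −14/15 + 1 = 1/15, so |z₂ − α| = 1/15.
|z₁ − α|² = 1/9.
Ratio = (1/15) / (1/9) = 3/5.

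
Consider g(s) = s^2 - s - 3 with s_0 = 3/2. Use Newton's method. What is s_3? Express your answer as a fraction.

g'(s) = 2s - 1.
g(3/2) = -9/4, g'(3/2) = 2, so s_1 = (3/2) - (-9/4)/2 = 21/8.
g(21/8) = 81/64, g'(21/8) = 17/4, so s_2 = (21/8) - (81/64)/(17/4) = 633/272.
g(633/272) = 6561/73984, g'(633/272) = 497/136, so s_3 = (633/272) - (6561/73984)/(497/136) = 622641/270368.

622641/270368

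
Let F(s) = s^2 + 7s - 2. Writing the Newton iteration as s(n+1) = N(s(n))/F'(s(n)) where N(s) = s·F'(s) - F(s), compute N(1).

3

F'(s) = 2s + 7.
N(s) = s·F'(s) - F(s) = s·(2s + 7) - (s^2 + 7s - 2) = s^2 + 2.
N(1) = 3.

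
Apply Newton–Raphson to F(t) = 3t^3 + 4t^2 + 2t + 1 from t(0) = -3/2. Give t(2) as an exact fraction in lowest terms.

-34641/33169

F'(t) = 9t^2 + 8t + 2.
F(-3/2) = -25/8, F'(-3/2) = 41/4, so t(1) = (-3/2) - (-25/8)/(41/4) = -49/41.
F(-49/41) = -55000/68921, F'(-49/41) = 8899/1681, so t(2) = (-49/41) - (-55000/68921)/(8899/1681) = -34641/33169.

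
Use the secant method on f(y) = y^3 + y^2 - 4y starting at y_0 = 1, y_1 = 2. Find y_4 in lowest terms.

20852/13189

f(1) = -2, f(2) = 4. y_2 = 2 - 4·(2 - 1)/(4 - (-2)) = 4/3.
f(2) = 4, f(4/3) = -32/27. y_3 = (4/3) - (-32/27)·((4/3) - 2)/((-32/27) - 4) = 52/35.
f(4/3) = -32/27, f(52/35) = -19552/42875. y_4 = (52/35) - (-19552/42875)·((52/35) - (4/3))/((-19552/42875) - (-32/27)) = 20852/13189.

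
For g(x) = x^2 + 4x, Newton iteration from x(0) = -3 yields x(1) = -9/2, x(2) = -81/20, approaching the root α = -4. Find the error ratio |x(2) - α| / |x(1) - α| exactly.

1/10

x(1) - α = -9/2 - (-4) = -9/2 + 4 = -1/2, so |x(1) - α| = 1/2.
x(2) - α = -81/20 - (-4) = -81/20 + 4 = -1/20, so |x(2) - α| = 1/20.
Ratio = (1/20) / (1/2) = 1/10.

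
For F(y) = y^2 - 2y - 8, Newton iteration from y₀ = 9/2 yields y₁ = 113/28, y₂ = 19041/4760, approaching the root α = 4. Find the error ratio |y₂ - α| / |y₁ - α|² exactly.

y₁ - α = 113/28 - 4 = 1/28, so |y₁ - α| = 1/28.
y₂ - α = 19041/4760 - 4 = 1/4760, so |y₂ - α| = 1/4760.
|y₁ - α|² = 1/784.
Ratio = (1/4760) / (1/784) = 14/85.

14/85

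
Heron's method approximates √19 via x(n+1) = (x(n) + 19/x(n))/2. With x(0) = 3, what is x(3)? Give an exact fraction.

x(1) = (3 + 19/3)/2 = 14/3.
x(2) = (14/3 + 19/(14/3))/2 = 367/84.
x(3) = (367/84 + 19/(367/84))/2 = 268753/61656.

268753/61656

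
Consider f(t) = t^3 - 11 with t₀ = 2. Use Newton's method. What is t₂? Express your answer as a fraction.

1081/486

f'(t) = 3t^2.
f(2) = -3, f'(2) = 12, so t₁ = 2 - (-3)/12 = 9/4.
f(9/4) = 25/64, f'(9/4) = 243/16, so t₂ = (9/4) - (25/64)/(243/16) = 1081/486.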